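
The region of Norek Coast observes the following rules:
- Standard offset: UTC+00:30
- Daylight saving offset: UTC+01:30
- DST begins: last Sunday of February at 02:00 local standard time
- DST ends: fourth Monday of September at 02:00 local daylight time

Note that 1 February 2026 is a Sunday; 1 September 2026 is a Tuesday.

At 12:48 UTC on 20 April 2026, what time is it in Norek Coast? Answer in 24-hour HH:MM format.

1 February 2026 is a Sunday, so Sundays fall on 1, 8, 15, 22; the last is February 22.
1 September 2026 is a Tuesday, so the first Monday is September 7 and the fourth is September 28.
At the standard offset (UTC+00:30), 12:48 UTC + 0h30m = 13:18 Norek Coast standard time.
The standard-time date in Norek Coast, 20 April 2026, lies within the daylight-saving period (22 February – 28 September), so Norek Coast is on daylight time, UTC+01:30.
12:48 UTC + 1h30m = 14:18 local.

14:18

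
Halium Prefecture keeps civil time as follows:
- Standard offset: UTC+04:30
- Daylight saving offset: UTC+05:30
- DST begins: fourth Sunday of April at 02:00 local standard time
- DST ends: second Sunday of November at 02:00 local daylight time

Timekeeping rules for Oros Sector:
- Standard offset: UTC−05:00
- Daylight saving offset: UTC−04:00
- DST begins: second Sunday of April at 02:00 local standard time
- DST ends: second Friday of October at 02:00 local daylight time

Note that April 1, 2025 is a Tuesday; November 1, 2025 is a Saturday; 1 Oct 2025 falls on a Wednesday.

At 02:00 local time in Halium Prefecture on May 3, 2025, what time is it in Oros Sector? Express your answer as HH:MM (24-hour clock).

1 April 2025 is a Tuesday, so the first Sunday is April 6 and the fourth is April 27.
1 November 2025 is a Saturday, so the first Sunday is November 2 and the second is November 9.
May 3, 2025 falls between 27 April and 9 November, so daylight saving is in effect and Halium Prefecture is at UTC+05:30.
02:00 Halium Prefecture − 5h30m = 20:30 UTC (rolling into the previous day, 2 May 2025).
1 April 2025 is a Tuesday, so the first Sunday is April 6 and the second is April 13.
1 October 2025 is a Wednesday, so the first Friday is October 3 and the second is October 10.
At the standard offset (UTC−05:00), 20:30 UTC − 5h = 15:30 Oros Sector standard time.
The standard-time date in Oros Sector, May 2, 2025, falls between 13 April and 10 October, so daylight saving is in effect and Oros Sector is at UTC−04:00.
20:30 UTC − 4h = 16:30 Oros Sector.

16:30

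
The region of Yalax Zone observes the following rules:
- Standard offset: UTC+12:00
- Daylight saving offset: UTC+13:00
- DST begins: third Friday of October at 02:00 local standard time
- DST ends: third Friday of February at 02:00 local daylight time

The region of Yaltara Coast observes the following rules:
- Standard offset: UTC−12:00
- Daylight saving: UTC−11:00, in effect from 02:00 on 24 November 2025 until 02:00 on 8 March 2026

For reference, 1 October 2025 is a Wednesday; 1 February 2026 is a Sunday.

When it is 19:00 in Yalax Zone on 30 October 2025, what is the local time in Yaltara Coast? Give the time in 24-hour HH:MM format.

1 October 2025 is a Wednesday, so the first Friday is October 3 and the third is October 17.
1 February 2026 is a Sunday, so the first Friday is February 6 and the third is February 20.
30 October 2025 falls between 17 October 2025 and 20 February 2026, so daylight saving is in effect and Yalax Zone is at UTC+13:00.
19:00 Yalax Zone − 13h = 06:00 UTC.
At the standard offset (UTC−12:00), 06:00 UTC − 12h = 18:00 Yaltara Coast standard time (rolling into the previous day, 29 October 2025).
Daylight saving runs 24 November 2025 – 8 March 2026; the standard-time date in Yaltara Coast, 29 October 2025, is outside that window, so Yaltara Coast is on standard time at UTC−12:00.
06:00 UTC − 12h = 18:00 Yaltara Coast (rolling into the previous day, 29 October 2025).

18:00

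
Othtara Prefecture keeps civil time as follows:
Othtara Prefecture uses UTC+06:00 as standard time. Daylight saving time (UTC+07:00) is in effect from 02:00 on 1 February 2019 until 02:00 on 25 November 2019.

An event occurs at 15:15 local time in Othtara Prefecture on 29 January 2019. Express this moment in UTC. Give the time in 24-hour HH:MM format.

29 January 2019 does not fall between 1 February and 25 November, so daylight saving is not in effect and Othtara Prefecture is at UTC+06:00.
15:15 local − 6h = 09:15 UTC.

09:15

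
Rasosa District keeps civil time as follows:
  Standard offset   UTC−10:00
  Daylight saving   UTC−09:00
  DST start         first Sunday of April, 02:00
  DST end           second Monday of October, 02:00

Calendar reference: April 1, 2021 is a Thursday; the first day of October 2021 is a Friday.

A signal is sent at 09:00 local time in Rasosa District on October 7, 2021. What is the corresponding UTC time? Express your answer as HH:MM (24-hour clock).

1 April 2021 is a Thursday, so the first Sunday is April 4.
1 October 2021 is a Friday, so the first Monday is October 4 and the second is October 11.
October 7, 2021 lies within the daylight-saving period (4 April – 11 October), so Rasosa District is on daylight time, UTC−09:00.
09:00 local + 9h = 18:00 UTC.

18:00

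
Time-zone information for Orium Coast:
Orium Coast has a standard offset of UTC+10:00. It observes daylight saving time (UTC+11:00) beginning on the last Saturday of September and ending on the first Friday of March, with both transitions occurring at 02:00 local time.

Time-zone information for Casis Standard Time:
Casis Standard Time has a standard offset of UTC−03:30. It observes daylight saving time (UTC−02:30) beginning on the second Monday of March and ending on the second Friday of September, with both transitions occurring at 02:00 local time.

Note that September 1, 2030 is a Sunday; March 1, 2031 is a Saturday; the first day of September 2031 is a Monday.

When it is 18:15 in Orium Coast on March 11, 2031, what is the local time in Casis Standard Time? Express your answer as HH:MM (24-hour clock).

05:45

1 September 2030 is a Sunday, so Saturdays fall on 7, 14, 21, 28; the last is September 28.
1 March 2031 is a Saturday, so the first Friday is March 7.
Daylight saving runs 28 September 2030 – 7 March 2031; March 11, 2031 is outside that window, so Orium Coast is on standard time at UTC+10:00.
18:15 Orium Coast − 10h = 08:15 UTC.
1 March 2031 is a Saturday, so the first Monday is March 3 and the second is March 10.
1 September 2031 is a Monday, so the first Friday is September 5 and the second is September 12.
At the standard offset (UTC−03:30), 08:15 UTC − 3h30m = 04:45 Casis Standard Time standard time.
The standard-time date in Casis Standard Time, March 11, 2031, lies within the daylight-saving period (10 March – 12 September), so Casis Standard Time is on daylight time, UTC−02:30.
08:15 UTC − 2h30m = 05:45 Casis Standard Time.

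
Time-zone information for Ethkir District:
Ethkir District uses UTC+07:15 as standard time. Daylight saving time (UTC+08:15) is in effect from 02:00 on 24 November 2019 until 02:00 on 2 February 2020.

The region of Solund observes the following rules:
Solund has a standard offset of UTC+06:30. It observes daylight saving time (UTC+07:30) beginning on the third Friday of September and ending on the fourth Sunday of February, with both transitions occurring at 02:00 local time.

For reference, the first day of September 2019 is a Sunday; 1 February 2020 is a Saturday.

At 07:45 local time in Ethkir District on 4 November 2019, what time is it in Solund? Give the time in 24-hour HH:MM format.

4 November 2019 is outside the daylight-saving period (24 November 2019 – 2 February 2020), so Ethkir District is on standard time, UTC+07:15.
07:45 Ethkir District − 7h15m = 00:30 UTC.
1 September 2019 is a Sunday, so the first Friday is September 6 and the third is September 20.
1 February 2020 is a Saturday, so the first Sunday is February 2 and the fourth is February 23.
At the standard offset (UTC+06:30), 00:30 UTC + 6h30m = 07:00 Solund standard time.
The standard-time date in Solund, 4 November 2019, falls between 20 September 2019 and 23 February 2020, so daylight saving is in effect and Solund is at UTC+07:30.
00:30 UTC + 7h30m = 08:00 Solund.

08:00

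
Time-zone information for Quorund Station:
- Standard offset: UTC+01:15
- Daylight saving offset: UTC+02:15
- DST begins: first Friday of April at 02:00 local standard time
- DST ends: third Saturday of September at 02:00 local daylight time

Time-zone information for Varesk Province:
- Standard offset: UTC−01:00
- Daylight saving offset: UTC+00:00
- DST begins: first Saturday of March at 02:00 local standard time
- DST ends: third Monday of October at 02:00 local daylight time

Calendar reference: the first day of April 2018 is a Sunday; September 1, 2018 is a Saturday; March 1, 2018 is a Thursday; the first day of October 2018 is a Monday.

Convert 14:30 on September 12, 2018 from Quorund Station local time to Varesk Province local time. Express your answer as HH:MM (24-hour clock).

12:15

1 April 2018 is a Sunday, so the first Friday is April 6.
1 September 2018 is a Saturday, so the first Saturday is September 1 and the third is September 15.
Daylight saving runs 6 April – 15 September; September 12, 2018 is inside that window, so Quorund Station is at UTC+02:15.
14:30 Quorund Station − 2h15m = 12:15 UTC.
1 March 2018 is a Thursday, so the first Saturday is March 3.
1 October 2018 is a Monday, so the first Monday is October 1 and the third is October 15.
At the standard offset (UTC−01:00), 12:15 UTC − 1h = 11:15 Varesk Province standard time.
Daylight saving runs 3 March – 15 October; the standard-time date in Varesk Province, September 12, 2018, is inside that window, so Varesk Province is at UTC+00:00.
12:15 UTC + 0h = 12:15 Varesk Province.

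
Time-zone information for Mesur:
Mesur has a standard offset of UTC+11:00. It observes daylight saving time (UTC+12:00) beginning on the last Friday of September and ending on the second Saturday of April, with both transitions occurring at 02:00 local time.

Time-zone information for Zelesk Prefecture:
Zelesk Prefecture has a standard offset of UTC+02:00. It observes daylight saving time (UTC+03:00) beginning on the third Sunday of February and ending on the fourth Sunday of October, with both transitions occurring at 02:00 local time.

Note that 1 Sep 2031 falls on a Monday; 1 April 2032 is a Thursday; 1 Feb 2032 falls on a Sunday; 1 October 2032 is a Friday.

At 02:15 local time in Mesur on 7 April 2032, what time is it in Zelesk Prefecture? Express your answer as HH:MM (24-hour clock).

1 September 2031 is a Monday, so Fridays fall on 5, 12, 19, 26; the last is September 26.
1 April 2032 is a Thursday, so the first Saturday is April 3 and the second is April 10.
Daylight saving runs 26 September 2031 – 10 April 2032; 7 April 2032 is inside that window, so Mesur is at UTC+12:00.
02:15 Mesur − 12h = 14:15 UTC (rolling into the previous day, 6 April 2032).
1 February 2032 is a Sunday, so the first Sunday is February 1 and the third is February 15.
1 October 2032 is a Friday, so the first Sunday is October 3 and the fourth is October 24.
At the standard offset (UTC+02:00), 14:15 UTC + 2h = 16:15 Zelesk Prefecture standard time.
The standard-time date in Zelesk Prefecture, 6 April 2032, falls between 15 February and 24 October, so daylight saving is in effect and Zelesk Prefecture is at UTC+03:00.
14:15 UTC + 3h = 17:15 Zelesk Prefecture.

17:15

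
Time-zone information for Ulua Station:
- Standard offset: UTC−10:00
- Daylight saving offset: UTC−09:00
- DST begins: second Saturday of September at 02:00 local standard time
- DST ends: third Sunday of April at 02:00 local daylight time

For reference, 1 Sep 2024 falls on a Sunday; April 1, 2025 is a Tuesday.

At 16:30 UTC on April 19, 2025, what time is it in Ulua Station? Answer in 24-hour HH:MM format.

07:30

1 September 2024 is a Sunday, so the first Saturday is September 7 and the second is September 14.
1 April 2025 is a Tuesday, so the first Sunday is April 6 and the third is April 20.
At the standard offset (UTC−10:00), 16:30 UTC − 10h = 06:30 Ulua Station standard time.
The standard-time date in Ulua Station, April 19, 2025, lies within the daylight-saving period (14 September 2024 – 20 April 2025), so Ulua Station is on daylight time, UTC−09:00.
16:30 UTC − 9h = 07:30 local.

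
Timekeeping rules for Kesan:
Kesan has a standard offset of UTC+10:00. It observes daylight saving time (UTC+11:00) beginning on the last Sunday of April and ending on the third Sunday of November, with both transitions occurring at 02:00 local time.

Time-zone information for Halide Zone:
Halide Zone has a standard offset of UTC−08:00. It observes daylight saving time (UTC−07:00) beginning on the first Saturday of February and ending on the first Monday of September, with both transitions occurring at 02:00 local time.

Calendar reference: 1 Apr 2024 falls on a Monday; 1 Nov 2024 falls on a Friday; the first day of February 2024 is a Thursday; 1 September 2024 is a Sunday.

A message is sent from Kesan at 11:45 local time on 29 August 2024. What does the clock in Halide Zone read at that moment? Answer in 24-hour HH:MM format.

1 April 2024 is a Monday, so Sundays fall on 7, 14, 21, 28; the last is April 28.
1 November 2024 is a Friday, so the first Sunday is November 3 and the third is November 17.
29 August 2024 falls between 28 April and 17 November, so daylight saving is in effect and Kesan is at UTC+11:00.
11:45 Kesan − 11h = 00:45 UTC.
1 February 2024 is a Thursday, so the first Saturday is February 3.
1 September 2024 is a Sunday, so the first Monday is September 2.
At the standard offset (UTC−08:00), 00:45 UTC − 8h = 16:45 Halide Zone standard time (rolling into the previous day, 28 August 2024).
The standard-time date in Halide Zone, 28 August 2024, falls between 3 February and 2 September, so daylight saving is in effect and Halide Zone is at UTC−07:00.
00:45 UTC − 7h = 17:45 Halide Zone (rolling into the previous day, 28 August 2024).

17:45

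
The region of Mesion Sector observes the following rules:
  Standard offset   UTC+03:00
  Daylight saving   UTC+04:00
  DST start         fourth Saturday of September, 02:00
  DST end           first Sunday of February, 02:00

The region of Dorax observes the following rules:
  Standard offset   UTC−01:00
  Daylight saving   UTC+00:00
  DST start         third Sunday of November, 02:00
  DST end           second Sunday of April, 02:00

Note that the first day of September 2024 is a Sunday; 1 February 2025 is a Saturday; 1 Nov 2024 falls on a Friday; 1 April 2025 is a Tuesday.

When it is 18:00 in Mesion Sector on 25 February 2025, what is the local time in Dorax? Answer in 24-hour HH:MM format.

15:00

1 September 2024 is a Sunday, so the first Saturday is September 7 and the fourth is September 28.
1 February 2025 is a Saturday, so the first Sunday is February 2.
Daylight saving runs 28 September 2024 – 2 February 2025; 25 February 2025 is outside that window, so Mesion Sector is on standard time at UTC+03:00.
18:00 Mesion Sector − 3h = 15:00 UTC.
1 November 2024 is a Friday, so the first Sunday is November 3 and the third is November 17.
1 April 2025 is a Tuesday, so the first Sunday is April 6 and the second is April 13.
At the standard offset (UTC−01:00), 15:00 UTC − 1h = 14:00 Dorax standard time.
Daylight saving runs 17 November 2024 – 13 April 2025; the standard-time date in Dorax, 25 February 2025, is inside that window, so Dorax is at UTC+00:00.
15:00 UTC + 0h = 15:00 Dorax.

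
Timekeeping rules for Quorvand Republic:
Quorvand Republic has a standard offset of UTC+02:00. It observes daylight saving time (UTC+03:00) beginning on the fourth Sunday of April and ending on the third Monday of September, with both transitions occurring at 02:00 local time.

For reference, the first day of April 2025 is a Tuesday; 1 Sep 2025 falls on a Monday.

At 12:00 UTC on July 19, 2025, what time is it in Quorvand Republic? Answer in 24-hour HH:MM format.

15:00

1 April 2025 is a Tuesday, so the first Sunday is April 6 and the fourth is April 27.
1 September 2025 is a Monday, so the first Monday is September 1 and the third is September 15.
At the standard offset (UTC+02:00), 12:00 UTC + 2h = 14:00 Quorvand Republic standard time.
The standard-time date in Quorvand Republic, July 19, 2025, falls between 27 April and 15 September, so daylight saving is in effect and Quorvand Republic is at UTC+03:00.
12:00 UTC + 3h = 15:00 local.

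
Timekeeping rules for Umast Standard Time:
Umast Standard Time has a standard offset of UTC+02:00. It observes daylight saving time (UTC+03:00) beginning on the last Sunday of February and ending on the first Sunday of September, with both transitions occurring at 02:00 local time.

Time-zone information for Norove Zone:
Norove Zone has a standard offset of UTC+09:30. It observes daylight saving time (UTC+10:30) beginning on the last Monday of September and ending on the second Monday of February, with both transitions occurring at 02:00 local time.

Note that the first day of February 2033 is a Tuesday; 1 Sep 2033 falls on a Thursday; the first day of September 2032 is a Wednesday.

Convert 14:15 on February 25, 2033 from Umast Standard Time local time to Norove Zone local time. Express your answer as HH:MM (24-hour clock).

21:45

1 February 2033 is a Tuesday, so Sundays fall on 6, 13, 20, 27; the last is February 27.
1 September 2033 is a Thursday, so the first Sunday is September 4.
February 25, 2033 is outside the daylight-saving period (27 February – 4 September), so Umast Standard Time is on standard time, UTC+02:00.
14:15 Umast Standard Time − 2h = 12:15 UTC.
1 September 2032 is a Wednesday, so Mondays fall on 6, 13, 20, 27; the last is September 27.
1 February 2033 is a Tuesday, so the first Monday is February 7 and the second is February 14.
At the standard offset (UTC+09:30), 12:15 UTC + 9h30m = 21:45 Norove Zone standard time.
Daylight saving runs 27 September 2032 – 14 February 2033; the standard-time date in Norove Zone, February 25, 2033, is outside that window, so Norove Zone is on standard time at UTC+09:30.
12:15 UTC + 9h30m = 21:45 Norove Zone.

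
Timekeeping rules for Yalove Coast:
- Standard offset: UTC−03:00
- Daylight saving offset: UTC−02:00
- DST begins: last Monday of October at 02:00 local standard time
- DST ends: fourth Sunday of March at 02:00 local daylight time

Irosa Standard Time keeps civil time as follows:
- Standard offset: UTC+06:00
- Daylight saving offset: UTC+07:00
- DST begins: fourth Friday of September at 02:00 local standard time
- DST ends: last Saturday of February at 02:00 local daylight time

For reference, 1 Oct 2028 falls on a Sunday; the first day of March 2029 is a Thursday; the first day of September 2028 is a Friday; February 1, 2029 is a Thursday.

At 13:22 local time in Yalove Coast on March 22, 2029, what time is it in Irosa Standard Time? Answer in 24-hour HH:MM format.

21:22

1 October 2028 is a Sunday, so Mondays fall on 2, 9, 16, 23, 30; the last is October 30.
1 March 2029 is a Thursday, so the first Sunday is March 4 and the fourth is March 25.
Daylight saving runs 30 October 2028 – 25 March 2029; March 22, 2029 is inside that window, so Yalove Coast is at UTC−02:00.
13:22 Yalove Coast + 2h = 15:22 UTC.
1 September 2028 is a Friday, so the first Friday is September 1 and the fourth is September 22.
1 February 2029 is a Thursday, so Saturdays fall on 3, 10, 17, 24; the last is February 24.
At the standard offset (UTC+06:00), 15:22 UTC + 6h = 21:22 Irosa Standard Time standard time.
The standard-time date in Irosa Standard Time, March 22, 2029, does not fall between 22 September 2028 and 24 February 2029, so daylight saving is not in effect and Irosa Standard Time is at UTC+06:00.
15:22 UTC + 6h = 21:22 Irosa Standard Time.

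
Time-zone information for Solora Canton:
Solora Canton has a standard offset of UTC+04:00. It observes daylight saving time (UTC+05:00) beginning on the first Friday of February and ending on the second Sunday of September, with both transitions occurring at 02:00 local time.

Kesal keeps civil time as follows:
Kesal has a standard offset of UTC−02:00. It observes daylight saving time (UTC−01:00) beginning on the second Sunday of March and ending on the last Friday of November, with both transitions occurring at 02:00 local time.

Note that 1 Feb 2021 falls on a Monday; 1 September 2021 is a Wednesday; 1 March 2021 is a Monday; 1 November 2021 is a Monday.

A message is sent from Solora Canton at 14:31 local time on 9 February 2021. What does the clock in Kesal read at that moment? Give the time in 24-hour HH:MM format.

07:31

1 February 2021 is a Monday, so the first Friday is February 5.
1 September 2021 is a Wednesday, so the first Sunday is September 5 and the second is September 12.
9 February 2021 falls between 5 February and 12 September, so daylight saving is in effect and Solora Canton is at UTC+05:00.
14:31 Solora Canton − 5h = 09:31 UTC.
1 March 2021 is a Monday, so the first Sunday is March 7 and the second is March 14.
1 November 2021 is a Monday, so Fridays fall on 5, 12, 19, 26; the last is November 26.
At the standard offset (UTC−02:00), 09:31 UTC − 2h = 07:31 Kesal standard time.
The standard-time date in Kesal, 9 February 2021, is outside the daylight-saving period (14 March – 26 November), so Kesal is on standard time, UTC−02:00.
09:31 UTC − 2h = 07:31 Kesal.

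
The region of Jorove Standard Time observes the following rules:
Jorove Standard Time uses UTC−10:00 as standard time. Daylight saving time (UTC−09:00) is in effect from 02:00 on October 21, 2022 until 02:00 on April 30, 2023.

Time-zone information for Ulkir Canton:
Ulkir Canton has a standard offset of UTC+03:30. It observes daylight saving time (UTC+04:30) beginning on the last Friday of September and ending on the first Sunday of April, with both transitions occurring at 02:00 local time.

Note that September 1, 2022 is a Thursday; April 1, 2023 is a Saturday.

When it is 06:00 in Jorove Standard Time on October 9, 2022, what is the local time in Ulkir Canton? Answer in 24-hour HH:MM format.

20:30

October 9, 2022 is outside the daylight-saving period (21 October 2022 – 30 April 2023), so Jorove Standard Time is on standard time, UTC−10:00.
06:00 Jorove Standard Time + 10h = 16:00 UTC.
1 September 2022 is a Thursday, so Fridays fall on 2, 9, 16, 23, 30; the last is September 30.
1 April 2023 is a Saturday, so the first Sunday is April 2.
At the standard offset (UTC+03:30), 16:00 UTC + 3h30m = 19:30 Ulkir Canton standard time.
The standard-time date in Ulkir Canton, October 9, 2022, lies within the daylight-saving period (30 September 2022 – 2 April 2023), so Ulkir Canton is on daylight time, UTC+04:30.
16:00 UTC + 4h30m = 20:30 Ulkir Canton.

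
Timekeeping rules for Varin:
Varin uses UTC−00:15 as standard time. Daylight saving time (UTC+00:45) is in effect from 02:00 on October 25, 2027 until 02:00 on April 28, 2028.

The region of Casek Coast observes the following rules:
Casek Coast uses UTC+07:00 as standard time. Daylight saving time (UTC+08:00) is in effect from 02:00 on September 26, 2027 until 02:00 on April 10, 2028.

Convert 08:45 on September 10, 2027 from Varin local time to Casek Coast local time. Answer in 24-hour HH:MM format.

September 10, 2027 is outside the daylight-saving period (25 October 2027 – 28 April 2028), so Varin is on standard time, UTC−00:15.
08:45 Varin + 0h15m = 09:00 UTC.
At the standard offset (UTC+07:00), 09:00 UTC + 7h = 16:00 Casek Coast standard time.
Daylight saving runs 26 September 2027 – 10 April 2028; the standard-time date in Casek Coast, September 10, 2027, is outside that window, so Casek Coast is on standard time at UTC+07:00.
09:00 UTC + 7h = 16:00 Casek Coast.

16:00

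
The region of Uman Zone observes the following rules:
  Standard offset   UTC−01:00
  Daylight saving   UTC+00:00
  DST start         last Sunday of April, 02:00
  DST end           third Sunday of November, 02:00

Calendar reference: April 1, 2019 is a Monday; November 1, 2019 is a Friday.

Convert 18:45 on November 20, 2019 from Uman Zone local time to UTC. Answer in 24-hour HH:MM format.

19:45

1 April 2019 is a Monday, so Sundays fall on 7, 14, 21, 28; the last is April 28.
1 November 2019 is a Friday, so the first Sunday is November 3 and the third is November 17.
November 20, 2019 does not fall between 28 April and 17 November, so daylight saving is not in effect and Uman Zone is at UTC−01:00.
18:45 local + 1h = 19:45 UTC.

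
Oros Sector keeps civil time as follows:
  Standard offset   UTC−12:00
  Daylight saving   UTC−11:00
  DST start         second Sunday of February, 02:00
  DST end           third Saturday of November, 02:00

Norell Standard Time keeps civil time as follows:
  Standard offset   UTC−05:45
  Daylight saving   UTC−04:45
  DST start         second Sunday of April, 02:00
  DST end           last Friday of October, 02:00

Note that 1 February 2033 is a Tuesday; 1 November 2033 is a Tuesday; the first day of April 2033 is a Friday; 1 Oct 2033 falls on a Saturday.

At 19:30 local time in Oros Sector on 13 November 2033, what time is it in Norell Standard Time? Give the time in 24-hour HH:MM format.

1 February 2033 is a Tuesday, so the first Sunday is February 6 and the second is February 13.
1 November 2033 is a Tuesday, so the first Saturday is November 5 and the third is November 19.
Daylight saving runs 13 February – 19 November; 13 November 2033 is inside that window, so Oros Sector is at UTC−11:00.
19:30 Oros Sector + 11h = 06:30 UTC (rolling into the next day, 14 November 2033).
1 April 2033 is a Friday, so the first Sunday is April 3 and the second is April 10.
1 October 2033 is a Saturday, so Fridays fall on 7, 14, 21, 28; the last is October 28.
At the standard offset (UTC−05:45), 06:30 UTC − 5h45m = 00:45 Norell Standard Time standard time.
Daylight saving runs 10 April – 28 October; the standard-time date in Norell Standard Time, 14 November 2033, is outside that window, so Norell Standard Time is on standard time at UTC−05:45.
06:30 UTC − 5h45m = 00:45 Norell Standard Time.

00:45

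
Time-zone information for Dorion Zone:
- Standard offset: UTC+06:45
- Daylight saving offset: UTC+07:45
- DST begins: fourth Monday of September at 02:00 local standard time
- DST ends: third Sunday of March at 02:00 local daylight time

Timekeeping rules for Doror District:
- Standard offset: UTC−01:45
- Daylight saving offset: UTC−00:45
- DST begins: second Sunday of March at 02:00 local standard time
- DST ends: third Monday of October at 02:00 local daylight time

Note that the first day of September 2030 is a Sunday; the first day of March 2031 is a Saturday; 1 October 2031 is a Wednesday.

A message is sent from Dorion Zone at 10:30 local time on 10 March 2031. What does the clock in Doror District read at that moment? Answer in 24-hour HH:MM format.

1 September 2030 is a Sunday, so the first Monday is September 2 and the fourth is September 23.
1 March 2031 is a Saturday, so the first Sunday is March 2 and the third is March 16.
10 March 2031 lies within the daylight-saving period (23 September 2030 – 16 March 2031), so Dorion Zone is on daylight time, UTC+07:45.
10:30 Dorion Zone − 7h45m = 02:45 UTC.
1 March 2031 is a Saturday, so the first Sunday is March 2 and the second is March 9.
1 October 2031 is a Wednesday, so the first Monday is October 6 and the third is October 20.
At the standard offset (UTC−01:45), 02:45 UTC − 1h45m = 01:00 Doror District standard time.
Daylight saving runs 9 March – 20 October; the standard-time date in Doror District, 10 March 2031, is inside that window, so Doror District is at UTC−00:45.
02:45 UTC − 0h45m = 02:00 Doror District.

02:00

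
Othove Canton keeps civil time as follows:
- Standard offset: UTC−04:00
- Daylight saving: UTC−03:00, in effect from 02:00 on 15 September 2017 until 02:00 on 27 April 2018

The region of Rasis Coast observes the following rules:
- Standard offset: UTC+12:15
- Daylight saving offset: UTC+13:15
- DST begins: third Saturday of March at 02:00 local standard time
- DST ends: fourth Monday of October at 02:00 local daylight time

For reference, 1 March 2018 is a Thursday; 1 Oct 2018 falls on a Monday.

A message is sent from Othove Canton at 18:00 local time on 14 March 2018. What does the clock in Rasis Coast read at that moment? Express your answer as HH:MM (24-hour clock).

14 March 2018 falls between 15 September 2017 and 27 April 2018, so daylight saving is in effect and Othove Canton is at UTC−03:00.
18:00 Othove Canton + 3h = 21:00 UTC.
1 March 2018 is a Thursday, so the first Saturday is March 3 and the third is March 17.
1 October 2018 is a Monday, so the first Monday is October 1 and the fourth is October 22.
At the standard offset (UTC+12:15), 21:00 UTC + 12h15m = 09:15 Rasis Coast standard time (rolling into the next day, 15 March 2018).
The standard-time date in Rasis Coast, 15 March 2018, is outside the daylight-saving period (17 March – 22 October), so Rasis Coast is on standard time, UTC+12:15.
21:00 UTC + 12h15m = 09:15 Rasis Coast (rolling into the next day, 15 March 2018).

09:15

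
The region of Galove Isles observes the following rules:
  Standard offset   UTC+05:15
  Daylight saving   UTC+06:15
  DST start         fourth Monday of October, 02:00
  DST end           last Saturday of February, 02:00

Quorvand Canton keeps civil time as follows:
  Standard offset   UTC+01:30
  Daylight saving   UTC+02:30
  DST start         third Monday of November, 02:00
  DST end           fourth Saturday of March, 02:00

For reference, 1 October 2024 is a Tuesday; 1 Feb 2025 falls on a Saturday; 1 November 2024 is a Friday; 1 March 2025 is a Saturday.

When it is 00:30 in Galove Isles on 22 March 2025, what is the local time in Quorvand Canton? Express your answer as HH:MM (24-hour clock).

1 October 2024 is a Tuesday, so the first Monday is October 7 and the fourth is October 28.
1 February 2025 is a Saturday, so Saturdays fall on 1, 8, 15, 22; the last is February 22.
22 March 2025 is outside the daylight-saving period (28 October 2024 – 22 February 2025), so Galove Isles is on standard time, UTC+05:15.
00:30 Galove Isles − 5h15m = 19:15 UTC (rolling into the previous day, 21 March 2025).
1 November 2024 is a Friday, so the first Monday is November 4 and the third is November 18.
1 March 2025 is a Saturday, so the first Saturday is March 1 and the fourth is March 22.
At the standard offset (UTC+01:30), 19:15 UTC + 1h30m = 20:45 Quorvand Canton standard time.
The standard-time date in Quorvand Canton, 21 March 2025, lies within the daylight-saving period (18 November 2024 – 22 March 2025), so Quorvand Canton is on daylight time, UTC+02:30.
19:15 UTC + 2h30m = 21:45 Quorvand Canton.

21:45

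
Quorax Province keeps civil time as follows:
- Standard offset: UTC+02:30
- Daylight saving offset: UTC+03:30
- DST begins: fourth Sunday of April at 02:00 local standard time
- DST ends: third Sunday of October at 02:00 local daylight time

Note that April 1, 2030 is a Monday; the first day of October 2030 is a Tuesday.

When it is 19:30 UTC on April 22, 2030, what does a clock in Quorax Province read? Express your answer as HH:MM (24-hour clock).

1 April 2030 is a Monday, so the first Sunday is April 7 and the fourth is April 28.
1 October 2030 is a Tuesday, so the first Sunday is October 6 and the third is October 20.
At the standard offset (UTC+02:30), 19:30 UTC + 2h30m = 22:00 Quorax Province standard time.
The standard-time date in Quorax Province, April 22, 2030, does not fall between 28 April and 20 October, so daylight saving is not in effect and Quorax Province is at UTC+02:30.
19:30 UTC + 2h30m = 22:00 local.

22:00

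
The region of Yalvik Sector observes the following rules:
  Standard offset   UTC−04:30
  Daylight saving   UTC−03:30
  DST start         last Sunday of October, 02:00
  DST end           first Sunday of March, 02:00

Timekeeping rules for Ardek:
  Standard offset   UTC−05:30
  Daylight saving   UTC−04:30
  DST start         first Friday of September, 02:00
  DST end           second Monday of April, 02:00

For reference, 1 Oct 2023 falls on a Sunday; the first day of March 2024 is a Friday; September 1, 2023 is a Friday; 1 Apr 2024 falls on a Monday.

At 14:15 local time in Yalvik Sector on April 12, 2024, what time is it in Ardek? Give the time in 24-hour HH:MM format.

1 October 2023 is a Sunday, so Sundays fall on 1, 8, 15, 22, 29; the last is October 29.
1 March 2024 is a Friday, so the first Sunday is March 3.
April 12, 2024 is outside the daylight-saving period (29 October 2023 – 3 March 2024), so Yalvik Sector is on standard time, UTC−04:30.
14:15 Yalvik Sector + 4h30m = 18:45 UTC.
1 September 2023 is a Friday, so the first Friday is September 1.
1 April 2024 is a Monday, so the first Monday is April 1 and the second is April 8.
At the standard offset (UTC−05:30), 18:45 UTC − 5h30m = 13:15 Ardek standard time.
The standard-time date in Ardek, April 12, 2024, is outside the daylight-saving period (1 September 2023 – 8 April 2024), so Ardek is on standard time, UTC−05:30.
18:45 UTC − 5h30m = 13:15 Ardek.

13:15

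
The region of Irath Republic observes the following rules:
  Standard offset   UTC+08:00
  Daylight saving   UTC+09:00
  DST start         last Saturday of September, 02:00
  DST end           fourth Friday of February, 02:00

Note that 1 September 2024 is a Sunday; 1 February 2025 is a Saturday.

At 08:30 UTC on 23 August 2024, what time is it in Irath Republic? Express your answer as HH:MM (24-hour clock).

1 September 2024 is a Sunday, so Saturdays fall on 7, 14, 21, 28; the last is September 28.
1 February 2025 is a Saturday, so the first Friday is February 7 and the fourth is February 28.
At the standard offset (UTC+08:00), 08:30 UTC + 8h = 16:30 Irath Republic standard time.
Daylight saving runs 28 September 2024 – 28 February 2025; the standard-time date in Irath Republic, 23 August 2024, is outside that window, so Irath Republic is on standard time at UTC+08:00.
08:30 UTC + 8h = 16:30 local.

16:30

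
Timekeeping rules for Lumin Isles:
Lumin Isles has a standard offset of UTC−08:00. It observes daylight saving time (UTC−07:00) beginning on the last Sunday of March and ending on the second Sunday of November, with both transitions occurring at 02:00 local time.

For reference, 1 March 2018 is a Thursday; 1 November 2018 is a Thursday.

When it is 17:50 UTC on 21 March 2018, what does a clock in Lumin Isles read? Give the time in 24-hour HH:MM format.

09:50

1 March 2018 is a Thursday, so Sundays fall on 4, 11, 18, 25; the last is March 25.
1 November 2018 is a Thursday, so the first Sunday is November 4 and the second is November 11.
At the standard offset (UTC−08:00), 17:50 UTC − 8h = 09:50 Lumin Isles standard time.
Daylight saving runs 25 March – 11 November; the standard-time date in Lumin Isles, 21 March 2018, is outside that window, so Lumin Isles is on standard time at UTC−08:00.
17:50 UTC − 8h = 09:50 local.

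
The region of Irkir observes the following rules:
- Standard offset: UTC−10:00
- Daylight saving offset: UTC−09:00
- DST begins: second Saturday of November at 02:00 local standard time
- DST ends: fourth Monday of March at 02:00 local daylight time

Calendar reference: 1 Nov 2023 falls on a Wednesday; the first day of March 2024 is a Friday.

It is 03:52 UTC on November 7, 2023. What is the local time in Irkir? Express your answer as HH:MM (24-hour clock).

17:52

1 November 2023 is a Wednesday, so the first Saturday is November 4 and the second is November 11.
1 March 2024 is a Friday, so the first Monday is March 4 and the fourth is March 25.
At the standard offset (UTC−10:00), 03:52 UTC − 10h = 17:52 Irkir standard time (rolling into the previous day, 6 November 2023).
Daylight saving runs 11 November 2023 – 25 March 2024; the standard-time date in Irkir, November 6, 2023, is outside that window, so Irkir is on standard time at UTC−10:00.
03:52 UTC − 10h = 17:52 local (rolling into the previous day, 6 November 2023).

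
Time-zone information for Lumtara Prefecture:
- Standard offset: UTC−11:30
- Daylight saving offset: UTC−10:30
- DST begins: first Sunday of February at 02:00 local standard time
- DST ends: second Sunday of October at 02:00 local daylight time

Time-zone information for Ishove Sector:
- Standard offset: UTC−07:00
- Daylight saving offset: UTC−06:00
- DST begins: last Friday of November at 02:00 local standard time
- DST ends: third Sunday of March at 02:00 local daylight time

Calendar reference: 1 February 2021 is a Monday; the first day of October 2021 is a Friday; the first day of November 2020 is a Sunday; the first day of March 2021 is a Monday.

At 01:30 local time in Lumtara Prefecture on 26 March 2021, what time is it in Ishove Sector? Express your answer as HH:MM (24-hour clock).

1 February 2021 is a Monday, so the first Sunday is February 7.
1 October 2021 is a Friday, so the first Sunday is October 3 and the second is October 10.
26 March 2021 lies within the daylight-saving period (7 February – 10 October), so Lumtara Prefecture is on daylight time, UTC−10:30.
01:30 Lumtara Prefecture + 10h30m = 12:00 UTC.
1 November 2020 is a Sunday, so Fridays fall on 6, 13, 20, 27; the last is November 27.
1 March 2021 is a Monday, so the first Sunday is March 7 and the third is March 21.
At the standard offset (UTC−07:00), 12:00 UTC − 7h = 05:00 Ishove Sector standard time.
The standard-time date in Ishove Sector, 26 March 2021, is outside the daylight-saving period (27 November 2020 – 21 March 2021), so Ishove Sector is on standard time, UTC−07:00.
12:00 UTC − 7h = 05:00 Ishove Sector.

05:00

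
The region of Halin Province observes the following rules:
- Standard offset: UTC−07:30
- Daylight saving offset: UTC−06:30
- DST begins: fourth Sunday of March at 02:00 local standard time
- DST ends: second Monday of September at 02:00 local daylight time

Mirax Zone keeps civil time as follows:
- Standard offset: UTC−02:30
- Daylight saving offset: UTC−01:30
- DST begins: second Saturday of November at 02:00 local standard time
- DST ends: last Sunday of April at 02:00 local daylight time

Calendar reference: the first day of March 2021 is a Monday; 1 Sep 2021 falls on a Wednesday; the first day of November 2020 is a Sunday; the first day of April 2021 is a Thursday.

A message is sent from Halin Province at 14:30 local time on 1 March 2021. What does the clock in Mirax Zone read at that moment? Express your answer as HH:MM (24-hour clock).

20:30

1 March 2021 is a Monday, so the first Sunday is March 7 and the fourth is March 28.
1 September 2021 is a Wednesday, so the first Monday is September 6 and the second is September 13.
Daylight saving runs 28 March – 13 September; 1 March 2021 is outside that window, so Halin Province is on standard time at UTC−07:30.
14:30 Halin Province + 7h30m = 22:00 UTC.
1 November 2020 is a Sunday, so the first Saturday is November 7 and the second is November 14.
1 April 2021 is a Thursday, so Sundays fall on 4, 11, 18, 25; the last is April 25.
At the standard offset (UTC−02:30), 22:00 UTC − 2h30m = 19:30 Mirax Zone standard time.
The standard-time date in Mirax Zone, 1 March 2021, falls between 14 November 2020 and 25 April 2021, so daylight saving is in effect and Mirax Zone is at UTC−01:30.
22:00 UTC − 1h30m = 20:30 Mirax Zone.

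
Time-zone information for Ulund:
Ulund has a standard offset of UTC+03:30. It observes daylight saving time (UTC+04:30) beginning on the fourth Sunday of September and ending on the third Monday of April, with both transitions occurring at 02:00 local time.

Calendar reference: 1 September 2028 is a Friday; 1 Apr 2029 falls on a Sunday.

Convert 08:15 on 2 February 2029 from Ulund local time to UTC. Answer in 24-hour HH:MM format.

03:45

1 September 2028 is a Friday, so the first Sunday is September 3 and the fourth is September 24.
1 April 2029 is a Sunday, so the first Monday is April 2 and the third is April 16.
2 February 2029 falls between 24 September 2028 and 16 April 2029, so daylight saving is in effect and Ulund is at UTC+04:30.
08:15 local − 4h30m = 03:45 UTC.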